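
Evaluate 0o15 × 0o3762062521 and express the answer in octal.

0o63513222435

Multiply each base-8 digit by 13, carrying:
  1×13 = 13 → write 5 carry 1
  2×13+1 = 27 → write 3 carry 3
  5×13+3 = 68 → write 4 carry 8
  2×13+8 = 34 → write 2 carry 4
  6×13+4 = 82 → write 2 carry 10
  0×13+10 = 10 → write 2 carry 1
  2×13+1 = 27 → write 3 carry 3
  6×13+3 = 81 → write 1 carry 10
  7×13+10 = 101 → write 5 carry 12
  3×13+12 = 51 → write 3 carry 6
  remaining carry: 6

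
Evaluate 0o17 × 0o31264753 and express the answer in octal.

0o574232305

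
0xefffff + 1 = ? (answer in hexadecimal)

0xf00000

The trailing 5 digits are F (max in base 16), so adding 1 cascades: they roll to 0 and the next digit up increments.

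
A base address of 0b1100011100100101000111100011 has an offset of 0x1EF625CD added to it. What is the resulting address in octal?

0o5332073660

0b1100011100100101000111100011 = 0o1434450743 in octal.
0x1EF625CD = 0o3675422715 in octal.
Add column by column in base 8, right to left:
  3+5 = 0 carry 1
  4+1+1 = 6
  7+7 = 6 carry 1
  0+2+1 = 3
  5+2 = 7
  4+4 = 0 carry 1
  4+5+1 = 2 carry 1
  3+7+1 = 3 carry 1
  4+6+1 = 3 carry 1
  1+3+1 = 5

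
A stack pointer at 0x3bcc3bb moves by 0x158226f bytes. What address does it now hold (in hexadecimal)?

0x514e62a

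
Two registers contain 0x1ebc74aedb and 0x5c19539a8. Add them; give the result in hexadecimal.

0x247e09e883

Add column by column in base 16, right to left:
  b+8 = 3 carry 1
  d+a+1 = 8 carry 1
  e+9+1 = 8 carry 1
  a+3+1 = e
  4+5 = 9
  7+9 = 0 carry 1
  c+1+1 = e
  b+c = 7 carry 1
  e+5+1 = 4 carry 1
  1+0+1 = 2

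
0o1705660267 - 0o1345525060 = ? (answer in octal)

0o340133207

Subtract column by column in base 8:
  7-0 → 7
  6-6 → 0
  2-0 → 2
  0-5 → 3 (borrow)
  6-2-1 → 3
  6-5 → 1
  5-5 → 0
  0-4 → 4 (borrow)
  7-3-1 → 3
  1-1 → 0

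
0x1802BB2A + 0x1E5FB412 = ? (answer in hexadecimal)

Add column by column in base 16, right to left:
  A+2 = C
  2+1 = 3
  B+4 = F
  B+B = 6 carry 1
  2+F+1 = 2 carry 1
  0+5+1 = 6
  8+E = 6 carry 1
  1+1+1 = 3

0x36626F3C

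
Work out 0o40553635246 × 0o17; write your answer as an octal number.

Multiply each base-8 digit by 15, carrying:
  6×15 = 90 → write 2 carry 11
  4×15+11 = 71 → write 7 carry 8
  2×15+8 = 38 → write 6 carry 4
  5×15+4 = 79 → write 7 carry 9
  3×15+9 = 54 → write 6 carry 6
  6×15+6 = 96 → write 0 carry 12
  3×15+12 = 57 → write 1 carry 7
  5×15+7 = 82 → write 2 carry 10
  5×15+10 = 85 → write 5 carry 10
  0×15+10 = 10 → write 2 carry 1
  4×15+1 = 61 → write 5 carry 7
  remaining carry: 7

0o752521067672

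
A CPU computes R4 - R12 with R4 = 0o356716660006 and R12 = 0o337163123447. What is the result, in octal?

0o17533534337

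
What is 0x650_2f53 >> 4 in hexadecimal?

0x6502f5

Shifting right by 4 bits = 1 hex digit: drop the last 1.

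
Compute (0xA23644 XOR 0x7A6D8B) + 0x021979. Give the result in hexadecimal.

0xDA7548

First 0xA23644 XOR 0x7A6D8B = 0xD85BCF.
Add column by column in base 16, right to left:
  F+9 = 8 carry 1
  C+7+1 = 4 carry 1
  B+9+1 = 5 carry 1
  5+1+1 = 7
  8+2 = A
  D+0 = D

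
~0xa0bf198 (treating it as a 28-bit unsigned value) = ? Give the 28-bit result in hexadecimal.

0x5f40e67

Each hex digit d becomes f−d:
  a→5, 0→f, b→4, f→0, 1→e, 9→6, 8→7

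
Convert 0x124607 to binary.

0b100100100011000000111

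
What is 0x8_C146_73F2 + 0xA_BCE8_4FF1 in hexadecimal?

0x137E2EC3E3

Add column by column in base 16, right to left:
  2+1 = 3
  F+F = E carry 1
  3+F+1 = 3 carry 1
  7+4+1 = C
  6+8 = E
  4+E = 2 carry 1
  1+C+1 = E
  C+B = 7 carry 1
  8+A+1 = 3 carry 1
  final carry 1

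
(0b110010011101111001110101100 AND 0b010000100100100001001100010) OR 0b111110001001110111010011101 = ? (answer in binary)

0b110010011101111001110101100 AND 0b010000100100100001001100010 = 0b010000000100100001000100000.
Then OR with 0b111110001001110111010011101.

0b111110001101110111010111101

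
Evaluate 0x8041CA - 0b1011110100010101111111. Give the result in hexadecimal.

0x50FC4B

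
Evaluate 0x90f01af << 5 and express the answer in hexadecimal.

0x121e035e0

5 bits is not a whole number of base-16 digits; in binary: 1001000011110000000110101111 << 5 = 100100001111000000011010111100000.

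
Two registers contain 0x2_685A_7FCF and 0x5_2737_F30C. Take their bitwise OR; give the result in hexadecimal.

OR each hex digit independently (no carries):
  2|5=7, 6|2=6, 8|7=F, 5|3=7, A|7=F, 7|F=F, F|3=F, C|0=C, F|C=F

0x76F7FFFCF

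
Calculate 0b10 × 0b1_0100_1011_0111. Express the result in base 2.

0b10100101101110

Multiply each base-2 digit by 2, carrying:
  1×2 = 2 → write 0 carry 1
  1×2+1 = 3 → write 1 carry 1
  1×2+1 = 3 → write 1 carry 1
  0×2+1 = 1 → write 1
  1×2 = 2 → write 0 carry 1
  1×2+1 = 3 → write 1 carry 1
  0×2+1 = 1 → write 1
  1×2 = 2 → write 0 carry 1
  0×2+1 = 1 → write 1
  0×2 = 0 → write 0
  1×2 = 2 → write 0 carry 1
  0×2+1 = 1 → write 1
  1×2 = 2 → write 0 carry 1
  remaining carry: 1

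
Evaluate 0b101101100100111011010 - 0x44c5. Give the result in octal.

0b101101100100111011010 = 0o5544732 in octal.
0x44c5 = 0o42305 in octal.
Subtract column by column in base 8:
  2-5 → 5 (borrow)
  3-0-1 → 2
  7-3 → 4
  4-2 → 2
  4-4 → 0
  5-0 → 5
  5-0 → 5

0o5502425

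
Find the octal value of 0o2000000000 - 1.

0o1777777777

The trailing 9 digits are 0, so subtracting 1 borrows through: they become 7 and the next digit up decrements.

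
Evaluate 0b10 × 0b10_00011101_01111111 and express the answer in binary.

0b1000011101011111110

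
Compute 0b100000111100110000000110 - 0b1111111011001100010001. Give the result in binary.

0b10001000001100011110101

Subtract column by column in base 2:
  0-1 → 1 (borrow)
  1-0-1 → 0
  1-0 → 1
  0-0 → 0
  0-1 → 1 (borrow)
  0-0-1 → 1 (borrow)
  0-0-1 → 1 (borrow)
  0-0-1 → 1 (borrow)
  0-1-1 → 0 (borrow)
  0-1-1 → 0 (borrow)
  1-0-1 → 0
  1-0 → 1
  0-1 → 1 (borrow)
  0-1-1 → 0 (borrow)
  1-0-1 → 0
  1-1 → 0
  1-1 → 0
  1-1 → 0
  0-1 → 1 (borrow)
  0-1-1 → 0 (borrow)
  0-1-1 → 0 (borrow)
  0-1-1 → 0 (borrow)
  0-0-1 → 1 (borrow)
  1-0-1 → 0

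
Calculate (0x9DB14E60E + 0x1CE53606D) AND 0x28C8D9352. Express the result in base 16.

Add column by column in base 16, right to left:
  E+D = B carry 1
  0+6+1 = 7
  6+0 = 6
  E+6 = 4 carry 1
  4+3+1 = 8
  1+5 = 6
  B+E = 9 carry 1
  D+C+1 = A carry 1
  9+1+1 = B
Sum = 0xBA968467B; now AND with 0x28C8D9352:
  B&2=2, A&8=8, 9&C=8, 6&8=0, 8&D=8, 4&9=0, 6&3=2, 7&5=5, B&2=2

0x288080252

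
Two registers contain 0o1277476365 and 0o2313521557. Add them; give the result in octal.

Add column by column in base 8, right to left:
  5+7 = 4 carry 1
  6+5+1 = 4 carry 1
  3+5+1 = 1 carry 1
  6+1+1 = 0 carry 1
  7+2+1 = 2 carry 1
  4+5+1 = 2 carry 1
  7+3+1 = 3 carry 1
  7+1+1 = 1 carry 1
  2+3+1 = 6
  1+2 = 3

0o3613220144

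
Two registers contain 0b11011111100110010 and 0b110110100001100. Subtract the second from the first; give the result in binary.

0b10101001000100110

Subtract column by column in base 2:
  0-0 → 0
  1-0 → 1
  0-1 → 1 (borrow)
  0-1-1 → 0 (borrow)
  1-0-1 → 0
  1-0 → 1
  0-0 → 0
  0-0 → 0
  1-1 → 0
  1-0 → 1
  1-1 → 0
  1-1 → 0
  1-0 → 1
  1-1 → 0
  0-1 → 1 (borrow)
  1-0-1 → 0
  1-0 → 1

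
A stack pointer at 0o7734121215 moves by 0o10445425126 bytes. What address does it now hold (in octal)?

0o20401546343

Add column by column in base 8, right to left:
  5+6 = 3 carry 1
  1+2+1 = 4
  2+1 = 3
  1+5 = 6
  2+2 = 4
  1+4 = 5
  4+5 = 1 carry 1
  3+4+1 = 0 carry 1
  7+4+1 = 4 carry 1
  7+0+1 = 0 carry 1
  0+1+1 = 2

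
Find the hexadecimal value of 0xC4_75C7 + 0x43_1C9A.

0x1079261

Add column by column in base 16, right to left:
  7+A = 1 carry 1
  C+9+1 = 6 carry 1
  5+C+1 = 2 carry 1
  7+1+1 = 9
  4+3 = 7
  C+4 = 0 carry 1
  final carry 1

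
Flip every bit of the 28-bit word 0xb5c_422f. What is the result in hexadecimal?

0x4a3bdd0

Each hex digit d becomes f−d:
  b→4, 5→a, c→3, 4→b, 2→d, 2→d, f→0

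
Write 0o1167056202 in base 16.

0x9DC5C82

Each octal digit is 3 bits: 1=001 1=001 6=110 7=111 0=000 5=101 6=110 2=010 0=000 2=010.
Group the bits into nibbles: 1001 1101 1100 0101 1100 1000 0010 → 9DC5C82.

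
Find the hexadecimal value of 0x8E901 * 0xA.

0x591A0A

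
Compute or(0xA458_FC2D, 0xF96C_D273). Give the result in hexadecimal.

0xFD7CFE7F

OR each hex digit independently (no carries):
  A|F=F, 4|9=D, 5|6=7, 8|C=C, F|D=F, C|2=E, 2|7=7, D|3=F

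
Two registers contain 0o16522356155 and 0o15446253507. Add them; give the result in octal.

0o34170631664

Add column by column in base 8, right to left:
  5+7 = 4 carry 1
  5+0+1 = 6
  1+5 = 6
  6+3 = 1 carry 1
  5+5+1 = 3 carry 1
  3+2+1 = 6
  2+6 = 0 carry 1
  2+4+1 = 7
  5+4 = 1 carry 1
  6+5+1 = 4 carry 1
  1+1+1 = 3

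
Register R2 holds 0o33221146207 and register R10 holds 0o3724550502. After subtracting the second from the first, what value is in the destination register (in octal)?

0o27274375505

Subtract column by column in base 8:
  7-2 → 5
  0-0 → 0
  2-5 → 5 (borrow)
  6-0-1 → 5
  4-5 → 7 (borrow)
  1-5-1 → 3 (borrow)
  1-4-1 → 4 (borrow)
  2-2-1 → 7 (borrow)
  2-7-1 → 2 (borrow)
  3-3-1 → 7 (borrow)
  3-0-1 → 2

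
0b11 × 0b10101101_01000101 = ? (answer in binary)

0b100000011111001111

Multiply each base-2 digit by 3, carrying:
  1×3 = 3 → write 1 carry 1
  0×3+1 = 1 → write 1
  1×3 = 3 → write 1 carry 1
  0×3+1 = 1 → write 1
  0×3 = 0 → write 0
  0×3 = 0 → write 0
  1×3 = 3 → write 1 carry 1
  0×3+1 = 1 → write 1
  1×3 = 3 → write 1 carry 1
  0×3+1 = 1 → write 1
  1×3 = 3 → write 1 carry 1
  1×3+1 = 4 → write 0 carry 2
  0×3+2 = 2 → write 0 carry 1
  1×3+1 = 4 → write 0 carry 2
  0×3+2 = 2 → write 0 carry 1
  1×3+1 = 4 → write 0 carry 2
  remaining carry: 10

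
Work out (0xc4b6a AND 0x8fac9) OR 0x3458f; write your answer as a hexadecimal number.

0xc4b6a AND 0x8fac9 = 0x84a48.
Then OR with 0x3458f.

0xb4fcf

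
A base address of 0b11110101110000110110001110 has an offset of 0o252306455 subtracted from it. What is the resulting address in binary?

0b1001011011000000001100001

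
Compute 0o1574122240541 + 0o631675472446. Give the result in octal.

0o2426017733207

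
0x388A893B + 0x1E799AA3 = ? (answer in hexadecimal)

Add column by column in base 16, right to left:
  B+3 = E
  3+A = D
  9+A = 3 carry 1
  8+9+1 = 2 carry 1
  A+9+1 = 4 carry 1
  8+7+1 = 0 carry 1
  8+E+1 = 7 carry 1
  3+1+1 = 5

0x570423DE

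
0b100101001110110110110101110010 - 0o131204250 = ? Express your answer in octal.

0o4365462312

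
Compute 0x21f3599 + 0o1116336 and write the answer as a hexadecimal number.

0o1116336 = 0x49cde in hexadecimal.
Add column by column in base 16, right to left:
  9+e = 7 carry 1
  9+d+1 = 7 carry 1
  5+c+1 = 2 carry 1
  3+9+1 = d
  f+4 = 3 carry 1
  1+0+1 = 2
  2+0 = 2

0x223d277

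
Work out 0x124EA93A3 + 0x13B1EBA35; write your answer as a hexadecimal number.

Add column by column in base 16, right to left:
  3+5 = 8
  A+3 = D
  3+A = D
  9+B = 4 carry 1
  A+E+1 = 9 carry 1
  E+1+1 = 0 carry 1
  4+B+1 = 0 carry 1
  2+3+1 = 6
  1+1 = 2

0x260094DD8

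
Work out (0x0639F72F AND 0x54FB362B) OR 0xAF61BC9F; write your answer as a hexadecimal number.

0xAF79BEBF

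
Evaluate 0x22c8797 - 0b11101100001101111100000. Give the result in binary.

0b1101101100110101110110111

0x22c8797 = 0b10001011001000011110010111 in binary.
Subtract column by column in base 2:
  1-0 → 1
  1-0 → 1
  1-0 → 1
  0-0 → 0
  1-0 → 1
  0-1 → 1 (borrow)
  0-1-1 → 0 (borrow)
  1-1-1 → 1 (borrow)
  1-1-1 → 1 (borrow)
  1-1-1 → 1 (borrow)
  1-0-1 → 0
  0-1 → 1 (borrow)
  0-1-1 → 0 (borrow)
  0-0-1 → 1 (borrow)
  0-0-1 → 1 (borrow)
  1-0-1 → 0
  0-0 → 0
  0-1 → 1 (borrow)
  1-1-1 → 1 (borrow)
  1-0-1 → 0
  0-1 → 1 (borrow)
  1-1-1 → 1 (borrow)
  0-1-1 → 0 (borrow)
  0-0-1 → 1 (borrow)
  0-0-1 → 1 (borrow)
  1-0-1 → 0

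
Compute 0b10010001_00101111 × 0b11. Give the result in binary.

0b11011001110001101

Multiply each base-2 digit by 3, carrying:
  1×3 = 3 → write 1 carry 1
  1×3+1 = 4 → write 0 carry 2
  1×3+2 = 5 → write 1 carry 2
  1×3+2 = 5 → write 1 carry 2
  0×3+2 = 2 → write 0 carry 1
  1×3+1 = 4 → write 0 carry 2
  0×3+2 = 2 → write 0 carry 1
  0×3+1 = 1 → write 1
  1×3 = 3 → write 1 carry 1
  0×3+1 = 1 → write 1
  0×3 = 0 → write 0
  0×3 = 0 → write 0
  1×3 = 3 → write 1 carry 1
  0×3+1 = 1 → write 1
  0×3 = 0 → write 0
  1×3 = 3 → write 1 carry 1
  remaining carry: 1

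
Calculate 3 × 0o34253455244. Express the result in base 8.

0o125002607754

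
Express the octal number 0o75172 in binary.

0b111101001111010

Each octal digit is 3 bits: 7=111 5=101 1=001 7=111 2=010.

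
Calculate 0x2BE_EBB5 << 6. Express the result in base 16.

6 bits is not a whole number of base-16 digits; in binary: 10101111101110101110110101 << 6 = 10101111101110101110110101000000.

0xAFBAED40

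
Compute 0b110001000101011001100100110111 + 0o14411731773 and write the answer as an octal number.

0o22517246462

0b110001000101011001100100110111 = 0o6105314467 in octal.
Add column by column in base 8, right to left:
  7+3 = 2 carry 1
  6+7+1 = 6 carry 1
  4+7+1 = 4 carry 1
  4+1+1 = 6
  1+3 = 4
  3+7 = 2 carry 1
  5+1+1 = 7
  0+1 = 1
  1+4 = 5
  6+4 = 2 carry 1
  0+1+1 = 2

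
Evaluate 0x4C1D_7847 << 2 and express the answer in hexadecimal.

0x13075E11C

2 bits is not a whole number of base-16 digits; in binary: 1001100000111010111100001000111 << 2 = 100110000011101011110000100011100.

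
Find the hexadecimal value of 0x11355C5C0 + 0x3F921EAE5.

Add column by column in base 16, right to left:
  0+5 = 5
  C+E = A carry 1
  5+A+1 = 0 carry 1
  C+E+1 = B carry 1
  5+1+1 = 7
  5+2 = 7
  3+9 = C
  1+F = 0 carry 1
  1+3+1 = 5

0x50C77B0A5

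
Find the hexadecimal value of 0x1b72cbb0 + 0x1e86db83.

Add column by column in base 16, right to left:
  0+3 = 3
  b+8 = 3 carry 1
  b+b+1 = 7 carry 1
  c+d+1 = a carry 1
  2+6+1 = 9
  7+8 = f
  b+e = 9 carry 1
  1+1+1 = 3

0x39f9a733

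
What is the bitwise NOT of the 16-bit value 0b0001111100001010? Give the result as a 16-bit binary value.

0b1110000011110101

Invert each bit: 0001111100001010 → 1110000011110101.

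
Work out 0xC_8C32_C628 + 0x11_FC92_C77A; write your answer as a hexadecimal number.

0x1E88C58DA2

Add column by column in base 16, right to left:
  8+A = 2 carry 1
  2+7+1 = A
  6+7 = D
  C+C = 8 carry 1
  2+2+1 = 5
  3+9 = C
  C+C = 8 carry 1
  8+F+1 = 8 carry 1
  C+1+1 = E
  0+1 = 1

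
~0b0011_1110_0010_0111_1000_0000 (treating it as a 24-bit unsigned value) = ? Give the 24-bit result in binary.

0b110000011101100001111111

Invert each bit: 001111100010011110000000 → 110000011101100001111111.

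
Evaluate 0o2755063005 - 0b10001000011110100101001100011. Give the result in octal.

0b10001000011110100101001100011 = 0o2103645143 in octal.
Subtract column by column in base 8:
  5-3 → 2
  0-4 → 4 (borrow)
  0-1-1 → 6 (borrow)
  3-5-1 → 5 (borrow)
  6-4-1 → 1
  0-6 → 2 (borrow)
  5-3-1 → 1
  5-0 → 5
  7-1 → 6
  2-2 → 0

0o651215642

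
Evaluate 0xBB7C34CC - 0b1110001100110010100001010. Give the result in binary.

0b10111001101101011100111111000010

0xBB7C34CC = 0b10111011011111000011010011001100 in binary.
Subtract column by column in base 2:
  0-0 → 0
  0-1 → 1 (borrow)
  1-0-1 → 0
  1-1 → 0
  0-0 → 0
  0-0 → 0
  1-0 → 1
  1-0 → 1
  0-1 → 1 (borrow)
  0-0-1 → 1 (borrow)
  1-1-1 → 1 (borrow)
  0-0-1 → 1 (borrow)
  1-0-1 → 0
  1-1 → 0
  0-1 → 1 (borrow)
  0-0-1 → 1 (borrow)
  0-0-1 → 1 (borrow)
  0-1-1 → 0 (borrow)
  1-1-1 → 1 (borrow)
  1-0-1 → 0
  1-0 → 1
  1-0 → 1
  1-1 → 0
  0-1 → 1 (borrow)
  1-1-1 → 1 (borrow)
  1-0-1 → 0
  0-0 → 0
  1-0 → 1
  1-0 → 1
  1-0 → 1
  0-0 → 0
  1-0 → 1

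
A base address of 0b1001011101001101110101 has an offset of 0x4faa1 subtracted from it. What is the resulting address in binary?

0x4faa1 = 0b1001111101010100001 in binary.
Subtract column by column in base 2:
  1-1 → 0
  0-0 → 0
  1-0 → 1
  0-0 → 0
  1-0 → 1
  1-1 → 0
  1-0 → 1
  0-1 → 1 (borrow)
  1-0-1 → 0
  1-1 → 0
  0-0 → 0
  0-1 → 1 (borrow)
  1-1-1 → 1 (borrow)
  0-1-1 → 0 (borrow)
  1-1-1 → 1 (borrow)
  1-1-1 → 1 (borrow)
  1-0-1 → 0
  0-0 → 0
  1-1 → 0
  0-0 → 0
  0-0 → 0
  1-0 → 1

0b1000001101100011010100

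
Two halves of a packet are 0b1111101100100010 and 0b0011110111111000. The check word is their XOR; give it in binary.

0b1100011011011010

XOR bit by bit (1 where the bits differ):
  1111101100100010
^ 0011110111111000
= 1100011011011010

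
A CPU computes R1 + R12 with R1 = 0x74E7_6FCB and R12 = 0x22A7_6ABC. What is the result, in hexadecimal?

0x978EDA87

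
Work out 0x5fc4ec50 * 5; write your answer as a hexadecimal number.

Multiply each base-16 digit by 5, carrying:
  0×5 = 0 → write 0
  5×5 = 25 → write 9 carry 1
  c×5+1 = 61 → write d carry 3
  e×5+3 = 73 → write 9 carry 4
  4×5+4 = 24 → write 8 carry 1
  c×5+1 = 61 → write d carry 3
  f×5+3 = 78 → write e carry 4
  5×5+4 = 29 → write d carry 1
  remaining carry: 1

0x1ded89d90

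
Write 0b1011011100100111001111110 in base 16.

Group the bits into nibbles: 0001 0110 1110 0100 1110 0111 1110 → 16E4E7E.

0x16E4E7E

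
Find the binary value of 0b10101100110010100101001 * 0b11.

0b1000000110010111101111011

Multiply each base-2 digit by 3, carrying:
  1×3 = 3 → write 1 carry 1
  0×3+1 = 1 → write 1
  0×3 = 0 → write 0
  1×3 = 3 → write 1 carry 1
  0×3+1 = 1 → write 1
  1×3 = 3 → write 1 carry 1
  0×3+1 = 1 → write 1
  0×3 = 0 → write 0
  1×3 = 3 → write 1 carry 1
  0×3+1 = 1 → write 1
  1×3 = 3 → write 1 carry 1
  0×3+1 = 1 → write 1
  0×3 = 0 → write 0
  1×3 = 3 → write 1 carry 1
  1×3+1 = 4 → write 0 carry 2
  0×3+2 = 2 → write 0 carry 1
  0×3+1 = 1 → write 1
  1×3 = 3 → write 1 carry 1
  1×3+1 = 4 → write 0 carry 2
  0×3+2 = 2 → write 0 carry 1
  1×3+1 = 4 → write 0 carry 2
  0×3+2 = 2 → write 0 carry 1
  1×3+1 = 4 → write 0 carry 2
  remaining carry: 10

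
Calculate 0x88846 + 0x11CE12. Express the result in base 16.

Add column by column in base 16, right to left:
  6+2 = 8
  4+1 = 5
  8+E = 6 carry 1
  8+C+1 = 5 carry 1
  8+1+1 = A
  0+1 = 1

0x1A5658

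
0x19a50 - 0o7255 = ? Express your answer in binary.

0x19a50 = 0b11001101001010000 in binary.
0o7255 = 0b111010101101 in binary.
Subtract column by column in base 2:
  0-1 → 1 (borrow)
  0-0-1 → 1 (borrow)
  0-1-1 → 0 (borrow)
  0-1-1 → 0 (borrow)
  1-0-1 → 0
  0-1 → 1 (borrow)
  1-0-1 → 0
  0-1 → 1 (borrow)
  0-0-1 → 1 (borrow)
  1-1-1 → 1 (borrow)
  0-1-1 → 0 (borrow)
  1-1-1 → 1 (borrow)
  1-0-1 → 0
  0-0 → 0
  0-0 → 0
  1-0 → 1
  1-0 → 1

0b11000101110100011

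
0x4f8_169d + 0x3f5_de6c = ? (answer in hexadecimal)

0x8edf509

Add column by column in base 16, right to left:
  d+c = 9 carry 1
  9+6+1 = 0 carry 1
  6+e+1 = 5 carry 1
  1+d+1 = f
  8+5 = d
  f+f = e carry 1
  4+3+1 = 8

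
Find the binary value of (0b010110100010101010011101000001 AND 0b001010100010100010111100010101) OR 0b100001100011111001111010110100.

0b100011100011111011111110110101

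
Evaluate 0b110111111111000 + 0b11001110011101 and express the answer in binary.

Add column by column in base 2, right to left:
  0+1 = 1
  0+0 = 0
  0+1 = 1
  1+1 = 0 carry 1
  1+1+1 = 1 carry 1
  1+0+1 = 0 carry 1
  1+0+1 = 0 carry 1
  1+1+1 = 1 carry 1
  1+1+1 = 1 carry 1
  1+1+1 = 1 carry 1
  1+0+1 = 0 carry 1
  1+0+1 = 0 carry 1
  0+1+1 = 0 carry 1
  1+1+1 = 1 carry 1
  1+0+1 = 0 carry 1
  final carry 1

0b1010001110010101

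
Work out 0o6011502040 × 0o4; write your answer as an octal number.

Multiply each base-8 digit by 4, carrying:
  0×4 = 0 → write 0
  4×4 = 16 → write 0 carry 2
  0×4+2 = 2 → write 2
  2×4 = 8 → write 0 carry 1
  0×4+1 = 1 → write 1
  5×4 = 20 → write 4 carry 2
  1×4+2 = 6 → write 6
  1×4 = 4 → write 4
  0×4 = 0 → write 0
  6×4 = 24 → write 0 carry 3
  remaining carry: 3

0o30046410200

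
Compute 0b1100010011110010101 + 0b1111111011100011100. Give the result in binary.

0b11100001111010110001

Add column by column in base 2, right to left:
  1+0 = 1
  0+0 = 0
  1+1 = 0 carry 1
  0+1+1 = 0 carry 1
  1+1+1 = 1 carry 1
  0+0+1 = 1
  0+0 = 0
  1+0 = 1
  1+1 = 0 carry 1
  1+1+1 = 1 carry 1
  1+1+1 = 1 carry 1
  0+0+1 = 1
  0+1 = 1
  1+1 = 0 carry 1
  0+1+1 = 0 carry 1
  0+1+1 = 0 carry 1
  0+1+1 = 0 carry 1
  1+1+1 = 1 carry 1
  1+1+1 = 1 carry 1
  final carry 1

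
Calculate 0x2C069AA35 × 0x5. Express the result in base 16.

0xDC2105309

Multiply each base-16 digit by 5, carrying:
  5×5 = 25 → write 9 carry 1
  3×5+1 = 16 → write 0 carry 1
  A×5+1 = 51 → write 3 carry 3
  A×5+3 = 53 → write 5 carry 3
  9×5+3 = 48 → write 0 carry 3
  6×5+3 = 33 → write 1 carry 2
  0×5+2 = 2 → write 2
  C×5 = 60 → write C carry 3
  2×5+3 = 13 → write D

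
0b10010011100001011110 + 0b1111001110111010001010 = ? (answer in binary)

0b10001100010011011101000

Add column by column in base 2, right to left:
  0+0 = 0
  1+1 = 0 carry 1
  1+0+1 = 0 carry 1
  1+1+1 = 1 carry 1
  1+0+1 = 0 carry 1
  0+0+1 = 1
  1+0 = 1
  0+1 = 1
  0+0 = 0
  0+1 = 1
  0+1 = 1
  1+1 = 0 carry 1
  1+0+1 = 0 carry 1
  1+1+1 = 1 carry 1
  0+1+1 = 0 carry 1
  0+1+1 = 0 carry 1
  1+0+1 = 0 carry 1
  0+0+1 = 1
  0+1 = 1
  1+1 = 0 carry 1
  0+1+1 = 0 carry 1
  0+1+1 = 0 carry 1
  final carry 1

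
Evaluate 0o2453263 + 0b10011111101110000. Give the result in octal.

0b10011111101110000 = 0o237560 in octal.
Add column by column in base 8, right to left:
  3+0 = 3
  6+6 = 4 carry 1
  2+5+1 = 0 carry 1
  3+7+1 = 3 carry 1
  5+3+1 = 1 carry 1
  4+2+1 = 7
  2+0 = 2

0o2713043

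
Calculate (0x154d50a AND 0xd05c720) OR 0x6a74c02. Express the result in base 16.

0x7a7cd02

0x154d50a AND 0xd05c720 = 0x104c500.
Then OR with 0x6a74c02.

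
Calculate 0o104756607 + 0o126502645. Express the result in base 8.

0o233461454

Add column by column in base 8, right to left:
  7+5 = 4 carry 1
  0+4+1 = 5
  6+6 = 4 carry 1
  6+2+1 = 1 carry 1
  5+0+1 = 6
  7+5 = 4 carry 1
  4+6+1 = 3 carry 1
  0+2+1 = 3
  1+1 = 2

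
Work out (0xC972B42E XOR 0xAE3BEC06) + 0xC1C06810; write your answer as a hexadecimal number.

First 0xC972B42E XOR 0xAE3BEC06 = 0x67495828.
Add column by column in base 16, right to left:
  8+0 = 8
  2+1 = 3
  8+8 = 0 carry 1
  5+6+1 = C
  9+0 = 9
  4+C = 0 carry 1
  7+1+1 = 9
  6+C = 2 carry 1
  final carry 1

0x12909C038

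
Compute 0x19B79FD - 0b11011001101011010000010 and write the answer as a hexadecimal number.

0x12EA37B

0b11011001101011010000010 = 0x6CD682 in hexadecimal.
Subtract column by column in base 16:
  D-2 → B
  F-8 → 7
  9-6 → 3
  7-D → A (borrow)
  B-C-1 → E (borrow)
  9-6-1 → 2
  1-0 → 1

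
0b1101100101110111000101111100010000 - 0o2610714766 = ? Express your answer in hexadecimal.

0b1101100101110111000101111100010000 = 0x365DC5F10 in hexadecimal.
0o2610714766 = 0x162399F6 in hexadecimal.
Subtract column by column in base 16:
  0-6 → A (borrow)
  1-F-1 → 1 (borrow)
  F-9-1 → 5
  5-9 → C (borrow)
  C-3-1 → 8
  D-2 → B
  5-6 → F (borrow)
  6-1-1 → 4
  3-0 → 3

0x34FB8C51A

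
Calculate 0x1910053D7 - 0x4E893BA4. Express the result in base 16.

Subtract column by column in base 16:
  7-4 → 3
  D-A → 3
  3-B → 8 (borrow)
  5-3-1 → 1
  0-9 → 7 (borrow)
  0-8-1 → 7 (borrow)
  1-E-1 → 2 (borrow)
  9-4-1 → 4
  1-0 → 1

0x142771833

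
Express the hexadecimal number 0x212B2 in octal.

0o411262

Expand each hex digit to 4 bits: 2=0010 1=0001 2=0010 B=1011 2=0010.
Group the bits in threes: 100 001 001 010 110 010 → 411262.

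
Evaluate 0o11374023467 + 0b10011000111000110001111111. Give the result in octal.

0o11624731666

0b10011000111000110001111111 = 0o230706177 in octal.
Add column by column in base 8, right to left:
  7+7 = 6 carry 1
  6+7+1 = 6 carry 1
  4+1+1 = 6
  3+6 = 1 carry 1
  2+0+1 = 3
  0+7 = 7
  4+0 = 4
  7+3 = 2 carry 1
  3+2+1 = 6
  1+0 = 1
  1+0 = 1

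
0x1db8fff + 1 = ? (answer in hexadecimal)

The trailing 3 digits are F (max in base 16), so adding 1 cascades: they roll to 0 and the next digit up increments.

0x1db9000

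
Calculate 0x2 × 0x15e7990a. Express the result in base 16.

Multiply each base-16 digit by 2, carrying:
  a×2 = 20 → write 4 carry 1
  0×2+1 = 1 → write 1
  9×2 = 18 → write 2 carry 1
  9×2+1 = 19 → write 3 carry 1
  7×2+1 = 15 → write f
  e×2 = 28 → write c carry 1
  5×2+1 = 11 → write b
  1×2 = 2 → write 2

0x2bcf3214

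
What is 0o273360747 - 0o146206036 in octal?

Subtract column by column in base 8:
  7-6 → 1
  4-3 → 1
  7-0 → 7
  0-6 → 2 (borrow)
  6-0-1 → 5
  3-2 → 1
  3-6 → 5 (borrow)
  7-4-1 → 2
  2-1 → 1

0o125152711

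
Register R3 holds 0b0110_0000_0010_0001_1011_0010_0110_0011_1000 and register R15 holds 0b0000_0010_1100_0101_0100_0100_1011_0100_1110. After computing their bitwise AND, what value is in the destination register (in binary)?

AND bit by bit (1 only where both bits are 1):
  011000000010000110110010011000111000
& 000000101100010101000100101101001110
= 000000000000000100000000001000001000

0b000000000000000100000000001000001000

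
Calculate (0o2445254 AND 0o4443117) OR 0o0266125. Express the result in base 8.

0o667135

0o2445254 AND 0o4443117 = 0o0441014.
Then OR with 0o0266125.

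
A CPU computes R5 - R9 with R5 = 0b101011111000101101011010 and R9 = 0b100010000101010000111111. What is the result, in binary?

Subtract column by column in base 2:
  0-1 → 1 (borrow)
  1-1-1 → 1 (borrow)
  0-1-1 → 0 (borrow)
  1-1-1 → 1 (borrow)
  1-1-1 → 1 (borrow)
  0-1-1 → 0 (borrow)
  1-0-1 → 0
  0-0 → 0
  1-0 → 1
  1-0 → 1
  0-1 → 1 (borrow)
  1-0-1 → 0
  0-1 → 1 (borrow)
  0-0-1 → 1 (borrow)
  0-1-1 → 0 (borrow)
  1-0-1 → 0
  1-0 → 1
  1-0 → 1
  1-0 → 1
  1-1 → 0
  0-0 → 0
  1-0 → 1
  0-0 → 0
  1-1 → 0

0b1001110011011100011011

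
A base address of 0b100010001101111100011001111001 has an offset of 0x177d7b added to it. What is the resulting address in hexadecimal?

0x224f43f4

0b100010001101111100011001111001 = 0x2237c679 in hexadecimal.
Add column by column in base 16, right to left:
  9+b = 4 carry 1
  7+7+1 = f
  6+d = 3 carry 1
  c+7+1 = 4 carry 1
  7+7+1 = f
  3+1 = 4
  2+0 = 2
  2+0 = 2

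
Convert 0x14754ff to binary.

Expand each hex digit to 4 bits: 1=0001 4=0100 7=0111 5=0101 4=0100 f=1111 f=1111.

0b1010001110101010011111111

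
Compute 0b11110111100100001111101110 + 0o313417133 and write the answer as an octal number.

0b11110111100100001111101110 = 0o367441756 in octal.
Add column by column in base 8, right to left:
  6+3 = 1 carry 1
  5+3+1 = 1 carry 1
  7+1+1 = 1 carry 1
  1+7+1 = 1 carry 1
  4+1+1 = 6
  4+4 = 0 carry 1
  7+3+1 = 3 carry 1
  6+1+1 = 0 carry 1
  3+3+1 = 7

0o703061111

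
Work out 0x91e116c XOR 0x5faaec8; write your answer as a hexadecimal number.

XOR each hex digit independently (no carries):
  9^5=c, 1^f=e, e^a=4, 1^a=b, 1^e=f, 6^c=a, c^8=4

0xce4bfa4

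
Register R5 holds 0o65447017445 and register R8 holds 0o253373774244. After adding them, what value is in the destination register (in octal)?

0o341043013711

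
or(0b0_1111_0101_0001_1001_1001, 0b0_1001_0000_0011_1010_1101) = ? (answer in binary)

0b011110101001110111101

OR bit by bit (1 where either bit is 1):
  011110101000110011001
| 010010000001110101101
= 011110101001110111101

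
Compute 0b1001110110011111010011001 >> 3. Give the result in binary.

0b1001110110011111010011

Right shift by 3: drop the 3 least-significant bits.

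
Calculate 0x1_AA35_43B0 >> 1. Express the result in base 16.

0xD51AA1D8

1 bits is not a whole number of base-16 digits; in binary: 110101010001101010100001110110000 >> 1 = 11010101000110101010000111011000.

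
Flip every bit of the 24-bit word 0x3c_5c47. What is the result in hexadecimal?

0xc3a3b8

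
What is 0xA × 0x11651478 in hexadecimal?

Multiply each base-16 digit by 10, carrying:
  8×10 = 80 → write 0 carry 5
  7×10+5 = 75 → write B carry 4
  4×10+4 = 44 → write C carry 2
  1×10+2 = 12 → write C
  5×10 = 50 → write 2 carry 3
  6×10+3 = 63 → write F carry 3
  1×10+3 = 13 → write D
  1×10 = 10 → write A

0xADF2CCB0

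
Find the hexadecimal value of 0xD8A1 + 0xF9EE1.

Add column by column in base 16, right to left:
  1+1 = 2
  A+E = 8 carry 1
  8+E+1 = 7 carry 1
  D+9+1 = 7 carry 1
  0+F+1 = 0 carry 1
  final carry 1

0x107782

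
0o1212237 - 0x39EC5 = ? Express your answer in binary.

0b10111010111011010

0o1212237 = 0b1010001010010011111 in binary.
0x39EC5 = 0b111001111011000101 in binary.
Subtract column by column in base 2:
  1-1 → 0
  1-0 → 1
  1-1 → 0
  1-0 → 1
  1-0 → 1
  0-0 → 0
  0-1 → 1 (borrow)
  1-1-1 → 1 (borrow)
  0-0-1 → 1 (borrow)
  0-1-1 → 0 (borrow)
  1-1-1 → 1 (borrow)
  0-1-1 → 0 (borrow)
  1-1-1 → 1 (borrow)
  0-0-1 → 1 (borrow)
  0-0-1 → 1 (borrow)
  0-1-1 → 0 (borrow)
  1-1-1 → 1 (borrow)
  0-1-1 → 0 (borrow)
  1-0-1 → 0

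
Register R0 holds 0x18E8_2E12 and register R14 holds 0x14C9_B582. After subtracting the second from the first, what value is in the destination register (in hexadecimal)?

0x41E7890

Subtract column by column in base 16:
  2-2 → 0
  1-8 → 9 (borrow)
  E-5-1 → 8
  2-B → 7 (borrow)
  8-9-1 → E (borrow)
  E-C-1 → 1
  8-4 → 4
  1-1 → 0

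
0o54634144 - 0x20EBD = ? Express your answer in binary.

0b101100010010100110100111

0o54634144 = 0b101100110011100001100100 in binary.
0x20EBD = 0b100000111010111101 in binary.
Subtract column by column in base 2:
  0-1 → 1 (borrow)
  0-0-1 → 1 (borrow)
  1-1-1 → 1 (borrow)
  0-1-1 → 0 (borrow)
  0-1-1 → 0 (borrow)
  1-1-1 → 1 (borrow)
  1-0-1 → 0
  0-1 → 1 (borrow)
  0-0-1 → 1 (borrow)
  0-1-1 → 0 (borrow)
  0-1-1 → 0 (borrow)
  1-1-1 → 1 (borrow)
  1-0-1 → 0
  1-0 → 1
  0-0 → 0
  0-0 → 0
  1-0 → 1
  1-1 → 0
  0-0 → 0
  0-0 → 0
  1-0 → 1
  1-0 → 1
  0-0 → 0
  1-0 → 1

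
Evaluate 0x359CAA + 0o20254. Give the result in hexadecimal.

0o20254 = 0x20AC in hexadecimal.
Add column by column in base 16, right to left:
  A+C = 6 carry 1
  A+A+1 = 5 carry 1
  C+0+1 = D
  9+2 = B
  5+0 = 5
  3+0 = 3

0x35BD56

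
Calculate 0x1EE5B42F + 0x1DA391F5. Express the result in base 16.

Add column by column in base 16, right to left:
  F+5 = 4 carry 1
  2+F+1 = 2 carry 1
  4+1+1 = 6
  B+9 = 4 carry 1
  5+3+1 = 9
  E+A = 8 carry 1
  E+D+1 = C carry 1
  1+1+1 = 3

0x3C894624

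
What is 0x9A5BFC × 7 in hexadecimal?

0x43883E4

Multiply each base-16 digit by 7, carrying:
  C×7 = 84 → write 4 carry 5
  F×7+5 = 110 → write E carry 6
  B×7+6 = 83 → write 3 carry 5
  5×7+5 = 40 → write 8 carry 2
  A×7+2 = 72 → write 8 carry 4
  9×7+4 = 67 → write 3 carry 4
  remaining carry: 4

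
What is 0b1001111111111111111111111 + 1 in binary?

The trailing 22 digits are 1 (max in base 2), so adding 1 cascades: they roll to 0 and the next digit up increments.

0b1010000000000000000000000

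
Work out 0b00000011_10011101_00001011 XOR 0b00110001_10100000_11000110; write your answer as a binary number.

0b001100100011110111001101

XOR bit by bit (1 where the bits differ):
  000000111001110100001011
^ 001100011010000011000110
= 001100100011110111001101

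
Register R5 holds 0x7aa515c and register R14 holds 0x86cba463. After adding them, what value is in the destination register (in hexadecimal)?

0x8e75f5bf

Add column by column in base 16, right to left:
  c+3 = f
  5+6 = b
  1+4 = 5
  5+a = f
  a+b = 5 carry 1
  a+c+1 = 7 carry 1
  7+6+1 = e
  0+8 = 8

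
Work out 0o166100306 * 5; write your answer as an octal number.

0o1116501736

Multiply each base-8 digit by 5, carrying:
  6×5 = 30 → write 6 carry 3
  0×5+3 = 3 → write 3
  3×5 = 15 → write 7 carry 1
  0×5+1 = 1 → write 1
  0×5 = 0 → write 0
  1×5 = 5 → write 5
  6×5 = 30 → write 6 carry 3
  6×5+3 = 33 → write 1 carry 4
  1×5+4 = 9 → write 1 carry 1
  remaining carry: 1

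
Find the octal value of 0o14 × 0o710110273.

Multiply each base-8 digit by 12, carrying:
  3×12 = 36 → write 4 carry 4
  7×12+4 = 88 → write 0 carry 11
  2×12+11 = 35 → write 3 carry 4
  0×12+4 = 4 → write 4
  1×12 = 12 → write 4 carry 1
  1×12+1 = 13 → write 5 carry 1
  0×12+1 = 1 → write 1
  1×12 = 12 → write 4 carry 1
  7×12+1 = 85 → write 5 carry 10
  remaining carry: 12

0o12541544304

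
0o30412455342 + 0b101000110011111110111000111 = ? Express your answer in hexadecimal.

0xC94458A9

0o30412455342 = 0xC42A5AE2 in hexadecimal.
0b101000110011111110111000111 = 0x519FDC7 in hexadecimal.
Add column by column in base 16, right to left:
  2+7 = 9
  E+C = A carry 1
  A+D+1 = 8 carry 1
  5+F+1 = 5 carry 1
  A+9+1 = 4 carry 1
  2+1+1 = 4
  4+5 = 9
  C+0 = C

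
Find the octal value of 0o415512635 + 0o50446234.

0o466161071

Add column by column in base 8, right to left:
  5+4 = 1 carry 1
  3+3+1 = 7
  6+2 = 0 carry 1
  2+6+1 = 1 carry 1
  1+4+1 = 6
  5+4 = 1 carry 1
  5+0+1 = 6
  1+5 = 6
  4+0 = 4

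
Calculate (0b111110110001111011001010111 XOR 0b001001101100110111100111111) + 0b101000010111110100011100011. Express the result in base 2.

First 0b111110110001111011001010111 XOR 0b001001101100110111100111111 = 0b110111011101001100101101000.
Add column by column in base 2, right to left:
  0+1 = 1
  0+1 = 1
  0+0 = 0
  1+0 = 1
  0+0 = 0
  1+1 = 0 carry 1
  1+1+1 = 1 carry 1
  0+1+1 = 0 carry 1
  1+0+1 = 0 carry 1
  0+0+1 = 1
  0+0 = 0
  1+1 = 0 carry 1
  1+0+1 = 0 carry 1
  0+1+1 = 0 carry 1
  0+1+1 = 0 carry 1
  1+1+1 = 1 carry 1
  0+1+1 = 0 carry 1
  1+1+1 = 1 carry 1
  1+0+1 = 0 carry 1
  1+1+1 = 1 carry 1
  0+0+1 = 1
  1+0 = 1
  1+0 = 1
  1+0 = 1
  0+1 = 1
  1+0 = 1
  1+1 = 0 carry 1
  final carry 1

0b1011111110101000001001001011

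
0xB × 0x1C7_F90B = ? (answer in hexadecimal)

Multiply each base-16 digit by 11, carrying:
  B×11 = 121 → write 9 carry 7
  0×11+7 = 7 → write 7
  9×11 = 99 → write 3 carry 6
  F×11+6 = 171 → write B carry 10
  7×11+10 = 87 → write 7 carry 5
  C×11+5 = 137 → write 9 carry 8
  1×11+8 = 19 → write 3 carry 1
  remaining carry: 1

0x1397B379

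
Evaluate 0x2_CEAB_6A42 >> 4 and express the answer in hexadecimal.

Shifting right by 4 bits = 1 hex digit: drop the last 1.

0x2CEAB6A4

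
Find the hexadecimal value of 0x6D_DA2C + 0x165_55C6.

Add column by column in base 16, right to left:
  C+6 = 2 carry 1
  2+C+1 = F
  A+5 = F
  D+5 = 2 carry 1
  D+5+1 = 3 carry 1
  6+6+1 = D
  0+1 = 1

0x1D32FF2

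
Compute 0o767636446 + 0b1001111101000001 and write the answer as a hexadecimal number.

0o767636446 = 0x7df3d26 in hexadecimal.
0b1001111101000001 = 0x9f41 in hexadecimal.
Add column by column in base 16, right to left:
  6+1 = 7
  2+4 = 6
  d+f = c carry 1
  3+9+1 = d
  f+0 = f
  d+0 = d
  7+0 = 7

0x7dfdc67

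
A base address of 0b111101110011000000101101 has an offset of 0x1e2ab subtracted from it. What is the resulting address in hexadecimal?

0b111101110011000000101101 = 0xf7302d in hexadecimal.
Subtract column by column in base 16:
  d-b → 2
  2-a → 8 (borrow)
  0-2-1 → d (borrow)
  3-e-1 → 4 (borrow)
  7-1-1 → 5
  f-0 → f

0xf54d82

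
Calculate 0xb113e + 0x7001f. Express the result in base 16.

Add column by column in base 16, right to left:
  e+f = d carry 1
  3+1+1 = 5
  1+0 = 1
  1+0 = 1
  b+7 = 2 carry 1
  final carry 1

0x12115d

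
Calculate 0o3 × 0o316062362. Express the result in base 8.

Multiply each base-8 digit by 3, carrying:
  2×3 = 6 → write 6
  6×3 = 18 → write 2 carry 2
  3×3+2 = 11 → write 3 carry 1
  2×3+1 = 7 → write 7
  6×3 = 18 → write 2 carry 2
  0×3+2 = 2 → write 2
  6×3 = 18 → write 2 carry 2
  1×3+2 = 5 → write 5
  3×3 = 9 → write 1 carry 1
  remaining carry: 1

0o1152227326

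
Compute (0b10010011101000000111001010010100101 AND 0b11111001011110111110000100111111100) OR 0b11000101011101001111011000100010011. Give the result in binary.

0b11010101011101001111011000110110111

0b10010011101000000111001010010100101 AND 0b11111001011110111110000100111111100 = 0b10010001001000000110000000010100100.
Then OR with 0b11000101011101001111011000100010011.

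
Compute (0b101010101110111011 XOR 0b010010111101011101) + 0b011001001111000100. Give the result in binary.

First 0b101010101110111011 XOR 0b010010111101011101 = 0b111000010011100110.
Add column by column in base 2, right to left:
  0+0 = 0
  1+0 = 1
  1+1 = 0 carry 1
  0+0+1 = 1
  0+0 = 0
  1+0 = 1
  1+1 = 0 carry 1
  1+1+1 = 1 carry 1
  0+1+1 = 0 carry 1
  0+1+1 = 0 carry 1
  1+0+1 = 0 carry 1
  0+0+1 = 1
  0+1 = 1
  0+0 = 0
  0+0 = 0
  1+1 = 0 carry 1
  1+1+1 = 1 carry 1
  1+0+1 = 0 carry 1
  final carry 1

0b1010001100010101010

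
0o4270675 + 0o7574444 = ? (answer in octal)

0o14065341

Add column by column in base 8, right to left:
  5+4 = 1 carry 1
  7+4+1 = 4 carry 1
  6+4+1 = 3 carry 1
  0+4+1 = 5
  7+7 = 6 carry 1
  2+5+1 = 0 carry 1
  4+7+1 = 4 carry 1
  final carry 1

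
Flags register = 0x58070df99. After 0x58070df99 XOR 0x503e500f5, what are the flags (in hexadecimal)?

XOR each hex digit independently (no carries):
  5^5=0, 8^0=8, 0^3=3, 7^e=9, 0^5=5, d^0=d, f^0=f, 9^f=6, 9^5=c

0x08395df6c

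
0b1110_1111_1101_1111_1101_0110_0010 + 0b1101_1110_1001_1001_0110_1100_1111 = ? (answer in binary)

0b11100111001111001010000110001

Add column by column in base 2, right to left:
  0+1 = 1
  1+1 = 0 carry 1
  0+1+1 = 0 carry 1
  0+1+1 = 0 carry 1
  0+0+1 = 1
  1+0 = 1
  1+1 = 0 carry 1
  0+1+1 = 0 carry 1
  1+0+1 = 0 carry 1
  0+1+1 = 0 carry 1
  1+1+1 = 1 carry 1
  1+0+1 = 0 carry 1
  1+1+1 = 1 carry 1
  1+0+1 = 0 carry 1
  1+0+1 = 0 carry 1
  1+1+1 = 1 carry 1
  1+1+1 = 1 carry 1
  0+0+1 = 1
  1+0 = 1
  1+1 = 0 carry 1
  1+0+1 = 0 carry 1
  1+1+1 = 1 carry 1
  1+1+1 = 1 carry 1
  1+1+1 = 1 carry 1
  0+1+1 = 0 carry 1
  1+0+1 = 0 carry 1
  1+1+1 = 1 carry 1
  1+1+1 = 1 carry 1
  final carry 1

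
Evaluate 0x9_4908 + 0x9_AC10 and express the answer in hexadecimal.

Add column by column in base 16, right to left:
  8+0 = 8
  0+1 = 1
  9+C = 5 carry 1
  4+A+1 = F
  9+9 = 2 carry 1
  final carry 1

0x12F518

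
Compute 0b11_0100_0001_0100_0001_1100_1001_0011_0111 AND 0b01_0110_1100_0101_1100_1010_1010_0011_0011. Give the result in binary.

AND bit by bit (1 only where both bits are 1):
  1101000001010000011100100100110111
& 0101101100010111001010101000110011
= 0101000000010000001000100000110011

0b0101000000010000001000100000110011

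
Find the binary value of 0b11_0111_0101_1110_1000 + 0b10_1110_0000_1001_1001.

0b1100101011010000001

Add column by column in base 2, right to left:
  0+1 = 1
  0+0 = 0
  0+0 = 0
  1+1 = 0 carry 1
  0+1+1 = 0 carry 1
  1+0+1 = 0 carry 1
  1+0+1 = 0 carry 1
  1+1+1 = 1 carry 1
  1+0+1 = 0 carry 1
  0+0+1 = 1
  1+0 = 1
  0+0 = 0
  1+0 = 1
  1+1 = 0 carry 1
  1+1+1 = 1 carry 1
  0+1+1 = 0 carry 1
  1+0+1 = 0 carry 1
  1+1+1 = 1 carry 1
  final carry 1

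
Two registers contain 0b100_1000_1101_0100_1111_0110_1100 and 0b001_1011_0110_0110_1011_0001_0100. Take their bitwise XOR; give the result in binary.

0b101001110110010010001111000

XOR bit by bit (1 where the bits differ):
  100100011010100111101101100
^ 001101101100110101100010100
= 101001110110010010001111000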